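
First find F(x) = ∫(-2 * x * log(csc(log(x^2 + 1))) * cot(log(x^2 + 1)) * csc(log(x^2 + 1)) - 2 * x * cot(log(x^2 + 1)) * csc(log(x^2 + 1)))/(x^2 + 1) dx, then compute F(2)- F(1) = -log(csc(log(2)))*csc(log(2)) + log(csc(log(5)))*csc(log(5))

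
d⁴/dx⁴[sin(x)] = sin(x)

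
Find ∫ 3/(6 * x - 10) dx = log(5 - 3*x)/2 + C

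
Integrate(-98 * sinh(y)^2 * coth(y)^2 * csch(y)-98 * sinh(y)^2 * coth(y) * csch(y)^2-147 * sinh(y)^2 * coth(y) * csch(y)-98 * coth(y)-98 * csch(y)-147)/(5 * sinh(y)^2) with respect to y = 53/5 + 147/(5*tanh(y)) + 147/(5*sinh(y)) + 98*cosh(y)/(5*sinh(y)^2) + 98/(5*sinh(y)^2) + C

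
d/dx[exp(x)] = exp(x)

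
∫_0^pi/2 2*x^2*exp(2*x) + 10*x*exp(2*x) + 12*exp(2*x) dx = -4 + (pi/2 + 2)^2*exp(pi)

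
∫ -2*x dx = -x^2 + C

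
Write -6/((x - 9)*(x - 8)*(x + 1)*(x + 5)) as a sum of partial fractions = 3/(364*(x + 5)) - 1/(60*(x + 1)) + 2/(39*(x - 8)) - 3/(70*(x - 9))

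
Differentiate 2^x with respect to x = 2^x*log(2)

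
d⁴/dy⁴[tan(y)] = 24*tan(y)^5 + 40*tan(y)^3 + 16*tan(y)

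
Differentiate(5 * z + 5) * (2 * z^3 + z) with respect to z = 40*z^3 + 30*z^2 + 10*z + 5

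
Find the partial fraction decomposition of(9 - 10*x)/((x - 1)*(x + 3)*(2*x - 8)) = 39/(56*(x + 3)) + 1/(24*(x - 1)) - 31/(42*(x - 4))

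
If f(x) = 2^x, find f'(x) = 2^x*log(2)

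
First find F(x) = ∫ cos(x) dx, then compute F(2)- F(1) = -sin(1) + sin(2)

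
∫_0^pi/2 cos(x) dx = 1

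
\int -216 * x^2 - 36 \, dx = -72*x^3 - 36*x + C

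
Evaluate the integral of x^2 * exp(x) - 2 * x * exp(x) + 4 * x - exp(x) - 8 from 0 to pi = -9 + (-1 + (-2 + pi)^2)*(2 + exp(pi))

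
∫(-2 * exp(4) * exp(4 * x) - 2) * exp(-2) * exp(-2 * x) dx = -2*sinh(2*x + 2) + C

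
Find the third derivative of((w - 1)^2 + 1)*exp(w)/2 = w^2*exp(w)/2 + 2*w*exp(w) + exp(w)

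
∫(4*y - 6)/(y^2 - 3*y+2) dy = 2*log(-y^2 + 3*y - 2) + C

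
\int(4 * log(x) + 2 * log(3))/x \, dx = 2*log(x)*log(3*x) + C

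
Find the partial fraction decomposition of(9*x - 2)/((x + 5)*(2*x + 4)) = 47/(6*(x + 5)) - 10/(3*(x + 2))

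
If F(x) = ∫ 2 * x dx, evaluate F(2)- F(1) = 3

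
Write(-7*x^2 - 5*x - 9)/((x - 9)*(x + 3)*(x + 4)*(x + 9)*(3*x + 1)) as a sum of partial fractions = 657/(64064*(3*x + 1)) - 59/(1560*(x + 9)) + 101/(715*(x + 4)) - 19/(192*(x + 3)) - 23/(2912*(x - 9))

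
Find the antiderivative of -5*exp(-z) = 5*exp(-z) + C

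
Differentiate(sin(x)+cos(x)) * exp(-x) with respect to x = -2*exp(-x)*sin(x)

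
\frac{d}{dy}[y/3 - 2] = 1/3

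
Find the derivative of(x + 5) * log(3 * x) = (x*log(x) + x + x*log(3) + 5)/x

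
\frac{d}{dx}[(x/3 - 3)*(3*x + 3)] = 2*x - 8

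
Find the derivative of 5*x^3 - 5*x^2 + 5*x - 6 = 15*x^2 - 10*x + 5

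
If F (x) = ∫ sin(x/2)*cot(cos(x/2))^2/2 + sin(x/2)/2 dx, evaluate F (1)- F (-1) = 0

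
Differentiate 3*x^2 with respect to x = 6*x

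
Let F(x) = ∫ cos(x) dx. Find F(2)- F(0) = sin(2)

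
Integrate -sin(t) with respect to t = cos(t) + C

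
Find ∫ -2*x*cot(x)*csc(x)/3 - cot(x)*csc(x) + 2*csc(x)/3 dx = (2*x/3 + 1)*csc(x) + C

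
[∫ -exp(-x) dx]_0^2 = -1 + exp(-2)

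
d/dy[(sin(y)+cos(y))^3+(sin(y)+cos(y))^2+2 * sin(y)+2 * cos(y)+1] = 3*sqrt(2)*sin(3*y + pi/4)/2 + 2*cos(2*y) + 7*sqrt(2)*cos(y + pi/4)/2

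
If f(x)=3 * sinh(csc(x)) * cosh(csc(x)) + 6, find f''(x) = -3*(cosh(2/sin(x)) + 2*sinh(2/sin(x))/sin(x) - 2*cosh(2/sin(x))/sin(x)^2 - 2*sinh(2/sin(x))/sin(x)^3)/sin(x)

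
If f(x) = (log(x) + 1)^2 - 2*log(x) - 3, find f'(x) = 2*log(x)/x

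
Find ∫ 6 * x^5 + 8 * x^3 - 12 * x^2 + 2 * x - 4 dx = x^6 + 2*x^4 - 4*x^3 + x^2 - 4*x + C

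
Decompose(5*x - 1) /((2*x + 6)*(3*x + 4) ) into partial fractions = -23/(10*(3*x + 4)) + 8/(5*(x + 3))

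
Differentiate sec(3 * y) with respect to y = 3*tan(3*y)*sec(3*y)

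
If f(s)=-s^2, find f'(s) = -2*s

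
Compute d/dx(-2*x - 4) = -2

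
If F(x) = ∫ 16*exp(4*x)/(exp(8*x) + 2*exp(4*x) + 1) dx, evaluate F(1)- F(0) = -4*exp(-4)/(exp(-4) + 1) + 2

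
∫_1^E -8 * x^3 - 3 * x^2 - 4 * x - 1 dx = (-2*E - 1)*(E + exp(3)) + 6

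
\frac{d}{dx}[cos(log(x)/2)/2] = -sin(log(x)/2)/(4*x)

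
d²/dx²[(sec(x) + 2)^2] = 6*tan(x)^4 + 8*tan(x)^2 + 2 - 4/cos(x) + 8/cos(x)^3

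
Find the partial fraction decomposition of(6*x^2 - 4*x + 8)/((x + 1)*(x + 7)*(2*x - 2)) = 55/(16*(x + 7)) - 3/(4*(x + 1)) + 5/(16*(x - 1))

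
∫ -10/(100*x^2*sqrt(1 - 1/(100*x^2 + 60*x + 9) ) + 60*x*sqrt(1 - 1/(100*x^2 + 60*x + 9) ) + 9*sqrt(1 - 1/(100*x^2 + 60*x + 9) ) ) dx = acsc(10*x + 3) + C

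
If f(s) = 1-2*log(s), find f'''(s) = -4/s^3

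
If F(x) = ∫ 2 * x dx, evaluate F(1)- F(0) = 1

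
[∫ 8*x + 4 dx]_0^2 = 24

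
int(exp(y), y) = exp(y) + C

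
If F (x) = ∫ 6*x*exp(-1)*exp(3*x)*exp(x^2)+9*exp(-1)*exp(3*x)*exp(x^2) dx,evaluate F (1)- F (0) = -3*exp(-1) + 3*exp(3)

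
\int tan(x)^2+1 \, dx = tan(x) + C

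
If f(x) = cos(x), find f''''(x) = cos(x)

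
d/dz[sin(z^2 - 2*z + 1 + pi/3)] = 2*(z - 1)*cos(z^2 - 2*z + 1 + pi/3)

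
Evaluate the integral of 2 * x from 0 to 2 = 4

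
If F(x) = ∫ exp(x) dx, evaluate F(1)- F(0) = -1 + E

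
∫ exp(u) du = exp(u) + C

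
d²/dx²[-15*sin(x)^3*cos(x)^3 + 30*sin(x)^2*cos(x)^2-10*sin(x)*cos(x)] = -225*(1 - cos(2*x))^2*sin(2*x)/4 + 120*(1 - cos(2*x))^2 - 45*(cos(2*x) + 1)^2*sin(2*x)/4 + 110*sin(2*x) - 45*sin(4*x) + 240*cos(2*x) - 180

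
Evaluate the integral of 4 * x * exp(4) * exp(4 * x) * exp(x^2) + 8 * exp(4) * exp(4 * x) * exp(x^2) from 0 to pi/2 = -2*exp(4) + 2*exp((pi/2 + 2)^2)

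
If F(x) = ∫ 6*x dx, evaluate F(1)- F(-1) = 0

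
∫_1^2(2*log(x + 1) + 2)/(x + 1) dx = -(log(2) + 1)^2 + (1 + log(3))^2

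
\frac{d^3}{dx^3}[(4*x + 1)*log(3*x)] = (2 - 4*x)/x^3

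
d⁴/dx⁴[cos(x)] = cos(x)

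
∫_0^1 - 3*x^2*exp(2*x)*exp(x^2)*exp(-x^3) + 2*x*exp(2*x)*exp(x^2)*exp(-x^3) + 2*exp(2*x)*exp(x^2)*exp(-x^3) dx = -1 + exp(2)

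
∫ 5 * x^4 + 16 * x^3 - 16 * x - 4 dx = x^5 + 4*x^4 - 8*x^2 - 4*x + C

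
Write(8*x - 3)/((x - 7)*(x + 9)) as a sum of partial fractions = 75/(16*(x + 9)) + 53/(16*(x - 7))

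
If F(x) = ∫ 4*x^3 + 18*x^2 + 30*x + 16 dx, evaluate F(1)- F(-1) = 44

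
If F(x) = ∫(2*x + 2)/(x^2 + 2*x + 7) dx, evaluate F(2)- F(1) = -log(10) + log(15)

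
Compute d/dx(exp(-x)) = -exp(-x)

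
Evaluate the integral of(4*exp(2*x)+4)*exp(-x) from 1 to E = -4*E - 4*exp(-E) + 4*exp(-1) + 4*exp(E)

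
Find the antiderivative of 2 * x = x^2 + C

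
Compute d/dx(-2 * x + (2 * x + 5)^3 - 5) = 24*x^2 + 120*x + 148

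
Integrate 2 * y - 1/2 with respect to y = y^2 - y/2 + C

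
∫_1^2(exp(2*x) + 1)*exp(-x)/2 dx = -E/2 - exp(-2)/2 + exp(-1)/2 + exp(2)/2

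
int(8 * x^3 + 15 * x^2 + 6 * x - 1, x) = 2*x^4 + 5*x^3 + 3*x^2 - x + C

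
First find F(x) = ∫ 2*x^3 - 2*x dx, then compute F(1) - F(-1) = 0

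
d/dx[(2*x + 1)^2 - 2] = 8*x + 4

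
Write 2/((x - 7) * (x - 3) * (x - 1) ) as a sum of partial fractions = 1/(6*(x - 1)) - 1/(4*(x - 3)) + 1/(12*(x - 7))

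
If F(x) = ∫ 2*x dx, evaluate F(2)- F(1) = 3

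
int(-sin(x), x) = cos(x) + C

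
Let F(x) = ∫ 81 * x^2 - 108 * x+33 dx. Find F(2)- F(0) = 66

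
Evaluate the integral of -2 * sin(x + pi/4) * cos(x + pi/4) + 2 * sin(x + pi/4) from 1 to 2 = -(-1 + cos(pi/4 + 1))^2 + (-1 + cos(pi/4 + 2))^2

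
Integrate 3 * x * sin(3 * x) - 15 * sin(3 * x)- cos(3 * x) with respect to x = (5 - x)*cos(3*x) + C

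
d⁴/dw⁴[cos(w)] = cos(w)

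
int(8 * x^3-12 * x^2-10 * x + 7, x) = 2*x^4 - 4*x^3 - 5*x^2 + 7*x + C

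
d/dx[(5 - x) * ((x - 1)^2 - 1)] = -3*x^2 + 14*x - 10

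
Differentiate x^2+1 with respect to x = 2*x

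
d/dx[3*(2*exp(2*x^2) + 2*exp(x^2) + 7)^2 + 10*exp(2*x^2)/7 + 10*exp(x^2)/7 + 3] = 96*x*exp(4*x^2) + 144*x*exp(3*x^2) + 2728*x*exp(2*x^2)/7 + 1196*x*exp(x^2)/7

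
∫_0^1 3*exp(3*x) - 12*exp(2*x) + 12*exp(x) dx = (-2 + E)^3 + 1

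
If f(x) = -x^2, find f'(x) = -2*x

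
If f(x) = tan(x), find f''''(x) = 24*tan(x)^5 + 40*tan(x)^3 + 16*tan(x)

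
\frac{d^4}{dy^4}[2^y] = 2^y*log(2)^4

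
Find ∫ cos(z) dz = sin(z) + C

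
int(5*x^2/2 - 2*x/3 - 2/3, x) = 5*x^3/6 - x^2/3 - 2*x/3 + C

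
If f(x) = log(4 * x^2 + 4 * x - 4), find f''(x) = (-2*x^2 - 2*x - 3)/(x^4 + 2*x^3 - x^2 - 2*x + 1)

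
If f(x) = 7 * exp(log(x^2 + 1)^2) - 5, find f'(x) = 28*x*exp(log(x^2 + 1)^2)*log(x^2 + 1)/(x^2 + 1)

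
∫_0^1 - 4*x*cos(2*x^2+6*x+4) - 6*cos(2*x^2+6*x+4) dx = sin(4) - sin(12)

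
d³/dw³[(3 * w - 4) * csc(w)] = (3*w*cos(w)/sin(w) - 18*w*cos(w)/sin(w)^3 - 9 - 4*cos(w)/sin(w) + 18/sin(w)^2 + 24*cos(w)/sin(w)^3)/sin(w)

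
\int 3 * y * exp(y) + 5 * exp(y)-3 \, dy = (3*y + 2)*(exp(y) - 1) + C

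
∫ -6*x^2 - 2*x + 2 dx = -2*x^3 - x^2 + 2*x + C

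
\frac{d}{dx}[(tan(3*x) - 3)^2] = 6*(sin(3*x)/cos(3*x) - 3)/cos(3*x)^2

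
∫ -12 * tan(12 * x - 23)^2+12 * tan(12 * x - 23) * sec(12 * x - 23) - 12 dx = -tan(12*x - 23) + sec(12*x - 23) + C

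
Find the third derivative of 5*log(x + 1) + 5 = 10/(x^3 + 3*x^2 + 3*x + 1)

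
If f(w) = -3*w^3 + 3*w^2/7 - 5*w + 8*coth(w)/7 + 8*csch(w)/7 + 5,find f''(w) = -18*w + 6/7 + 8/(7*sinh(w)) + 16*cosh(w)/(7*sinh(w)^3) + 16/(7*sinh(w)^3)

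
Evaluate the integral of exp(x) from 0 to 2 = -1 + exp(2)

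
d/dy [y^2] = 2*y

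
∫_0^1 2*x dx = 1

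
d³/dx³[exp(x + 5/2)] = exp(x + 5/2)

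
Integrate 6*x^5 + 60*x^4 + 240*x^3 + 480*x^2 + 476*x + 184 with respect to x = x^6 + 12*x^5 + 60*x^4 + 160*x^3 + 238*x^2 + 184*x + C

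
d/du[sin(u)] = cos(u)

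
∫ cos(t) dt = sin(t) + C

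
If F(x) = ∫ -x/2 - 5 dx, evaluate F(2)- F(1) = -23/4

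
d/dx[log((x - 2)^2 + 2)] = (2*x - 4)/(x^2 - 4*x + 6)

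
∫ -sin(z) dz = cos(z) + C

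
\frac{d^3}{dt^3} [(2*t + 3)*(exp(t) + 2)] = 2*t*exp(t) + 9*exp(t)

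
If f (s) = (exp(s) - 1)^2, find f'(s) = 2*exp(2*s) - 2*exp(s)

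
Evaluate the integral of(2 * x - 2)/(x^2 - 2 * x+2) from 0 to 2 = 0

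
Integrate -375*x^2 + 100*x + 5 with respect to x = -125*x^3 + 50*x^2 + 5*x + C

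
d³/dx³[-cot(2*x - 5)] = 48*cot(2*x - 5)^4 + 64*cot(2*x - 5)^2 + 16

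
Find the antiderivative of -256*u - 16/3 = -128*u^2 - 16*u/3 + C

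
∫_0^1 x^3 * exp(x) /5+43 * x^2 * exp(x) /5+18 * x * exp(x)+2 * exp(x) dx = 51*E/5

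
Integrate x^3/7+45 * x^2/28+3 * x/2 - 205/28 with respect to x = x^4/28 + 15*x^3/28 + 3*x^2/4 - 205*x/28 + C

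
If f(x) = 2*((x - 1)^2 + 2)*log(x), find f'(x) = (4*x^2*log(x) + 2*x^2 - 4*x*log(x) - 4*x + 6)/x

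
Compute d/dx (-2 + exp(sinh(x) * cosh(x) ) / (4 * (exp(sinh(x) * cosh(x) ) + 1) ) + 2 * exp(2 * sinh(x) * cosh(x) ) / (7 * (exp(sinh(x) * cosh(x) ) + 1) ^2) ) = (7*exp(sinh(2*x)/2) + 23*exp(sinh(2*x)))*cosh(2*x)/(28*(exp(sinh(2*x)/2) + 1)^3)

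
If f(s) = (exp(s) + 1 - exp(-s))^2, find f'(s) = (2*exp(4*s) + 2*exp(3*s) + 2*exp(s) - 2)*exp(-2*s)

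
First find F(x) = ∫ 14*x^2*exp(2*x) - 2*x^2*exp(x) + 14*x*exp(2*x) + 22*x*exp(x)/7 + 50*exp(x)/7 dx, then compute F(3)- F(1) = -7*exp(2) - 36*E/7 + 24*exp(3)/7 + 63*exp(6)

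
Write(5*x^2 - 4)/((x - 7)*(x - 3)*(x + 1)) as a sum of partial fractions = 1/(32*(x + 1)) - 41/(16*(x - 3)) + 241/(32*(x - 7))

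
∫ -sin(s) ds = cos(s) + C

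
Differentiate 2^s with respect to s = 2^s*log(2)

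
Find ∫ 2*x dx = x^2 + C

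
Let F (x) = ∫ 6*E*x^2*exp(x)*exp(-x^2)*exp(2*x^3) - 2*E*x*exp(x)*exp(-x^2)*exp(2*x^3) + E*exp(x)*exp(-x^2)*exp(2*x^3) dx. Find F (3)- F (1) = -exp(3) + exp(49)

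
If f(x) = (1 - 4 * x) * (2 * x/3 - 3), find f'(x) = 38/3 - 16*x/3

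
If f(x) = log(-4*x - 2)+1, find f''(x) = -4/(4*x^2 + 4*x + 1)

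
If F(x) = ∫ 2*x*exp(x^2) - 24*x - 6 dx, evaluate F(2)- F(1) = -42 - E + exp(4)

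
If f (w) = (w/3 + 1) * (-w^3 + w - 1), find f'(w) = -4*w^3/3 - 3*w^2 + 2*w/3 + 2/3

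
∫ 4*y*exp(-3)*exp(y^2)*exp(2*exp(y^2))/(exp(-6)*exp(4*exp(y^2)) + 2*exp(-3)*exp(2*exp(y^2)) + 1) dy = exp(2*exp(y^2))/(exp(2*exp(y^2)) + exp(3)) + C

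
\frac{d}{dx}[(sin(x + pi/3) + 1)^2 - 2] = 2*cos(x + pi/3) + cos(2*x + pi/6)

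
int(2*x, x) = x^2 + C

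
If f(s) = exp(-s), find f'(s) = -exp(-s)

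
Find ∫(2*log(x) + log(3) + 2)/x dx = (log(x) + 2)*log(3*x) + C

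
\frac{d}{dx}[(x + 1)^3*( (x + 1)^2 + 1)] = 5*x^4 + 20*x^3 + 33*x^2 + 26*x + 8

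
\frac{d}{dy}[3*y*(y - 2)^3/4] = 3*y^3 - 27*y^2/2 + 18*y - 6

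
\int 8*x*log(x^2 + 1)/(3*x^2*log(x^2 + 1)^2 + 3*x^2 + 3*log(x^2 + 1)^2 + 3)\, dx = 2*log(log(x^2 + 1)^2 + 1)/3 + C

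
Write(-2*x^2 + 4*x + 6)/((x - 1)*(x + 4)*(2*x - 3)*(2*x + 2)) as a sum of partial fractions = 6/(11*(2*x - 3)) + 7/(55*(x + 4)) - 2/(5*(x - 1))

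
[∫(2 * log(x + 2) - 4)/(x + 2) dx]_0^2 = -(-2 + log(2))^2 + (-2 + log(4))^2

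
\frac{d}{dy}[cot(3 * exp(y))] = -3*exp(y)/sin(3*exp(y))^2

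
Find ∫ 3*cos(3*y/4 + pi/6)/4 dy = sin(3*y/4 + pi/6) + C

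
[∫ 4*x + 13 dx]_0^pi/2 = -18 + pi/2 + 2*(pi/2 + 3)^2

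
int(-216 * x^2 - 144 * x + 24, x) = -72*x^3 - 72*x^2 + 24*x + C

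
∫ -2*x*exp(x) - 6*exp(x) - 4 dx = -2*(x + 2)*(exp(x) + 2) + C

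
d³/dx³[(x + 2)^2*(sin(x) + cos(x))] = x^2*sin(x) - x^2*cos(x) - 2*x*sin(x) - 10*x*cos(x) - 14*sin(x) - 10*cos(x)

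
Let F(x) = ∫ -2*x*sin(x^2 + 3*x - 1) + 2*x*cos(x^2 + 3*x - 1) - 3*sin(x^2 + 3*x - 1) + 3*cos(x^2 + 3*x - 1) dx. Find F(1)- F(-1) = 2*sin(3)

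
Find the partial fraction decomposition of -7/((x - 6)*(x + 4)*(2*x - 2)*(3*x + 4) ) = -27/(352*(3*x + 4)) + 7/(800*(x + 4)) + 1/(50*(x - 1)) - 7/(2200*(x - 6))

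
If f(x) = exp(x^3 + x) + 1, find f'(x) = 3*x^2*exp(x^3 + x) + exp(x^3 + x)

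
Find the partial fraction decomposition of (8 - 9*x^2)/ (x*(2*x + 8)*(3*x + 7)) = 369/(70*(3*x + 7)) - 17/(5*(x + 4)) + 1/(7*x)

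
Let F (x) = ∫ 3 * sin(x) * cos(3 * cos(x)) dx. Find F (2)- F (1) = -sin(3*cos(2)) + sin(3*cos(1))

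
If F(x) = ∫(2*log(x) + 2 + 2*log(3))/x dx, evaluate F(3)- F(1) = -(1 + log(3))^2 + (1 + log(9))^2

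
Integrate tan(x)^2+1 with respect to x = tan(x) + C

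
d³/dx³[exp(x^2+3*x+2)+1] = 8*x^3*exp(x^2 + 3*x + 2) + 36*x^2*exp(x^2 + 3*x + 2) + 66*x*exp(x^2 + 3*x + 2) + 45*exp(x^2 + 3*x + 2)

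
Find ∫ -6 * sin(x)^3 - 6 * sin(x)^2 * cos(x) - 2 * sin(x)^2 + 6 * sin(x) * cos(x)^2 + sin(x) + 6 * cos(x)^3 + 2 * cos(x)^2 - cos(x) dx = sin(2*x) + 2*sqrt(2)*sin(x + pi/4) - sqrt(2)*cos(3*x + pi/4) + C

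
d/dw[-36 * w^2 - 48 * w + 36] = -72*w - 48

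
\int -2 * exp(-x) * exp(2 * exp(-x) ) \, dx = exp(2*exp(-x)) + C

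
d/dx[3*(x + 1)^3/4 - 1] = 9*x^2/4 + 9*x/2 + 9/4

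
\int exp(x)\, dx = exp(x) + C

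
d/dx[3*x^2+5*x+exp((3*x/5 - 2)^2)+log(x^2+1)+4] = (18*x^3*exp(9*x^2/25 - 12*x/5 + 4) + 150*x^3 - 60*x^2*exp(9*x^2/25 - 12*x/5 + 4) + 125*x^2 + 18*x*exp(9*x^2/25 - 12*x/5 + 4) + 200*x - 60*exp(9*x^2/25 - 12*x/5 + 4) + 125)/(25*x^2 + 25)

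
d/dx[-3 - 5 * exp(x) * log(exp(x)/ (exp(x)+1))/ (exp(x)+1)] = (-5*(x - log(exp(x) + 1))*exp(x) - 5*exp(x))/(exp(2*x) + 2*exp(x) + 1)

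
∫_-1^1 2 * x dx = 0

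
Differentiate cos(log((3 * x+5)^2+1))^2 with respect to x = -6*(3*x + 5)*sin(2*log(9*x^2 + 30*x + 26))/(9*x^2 + 30*x + 26)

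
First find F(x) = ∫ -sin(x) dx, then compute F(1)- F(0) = -1 + cos(1)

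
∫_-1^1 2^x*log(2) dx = 3/2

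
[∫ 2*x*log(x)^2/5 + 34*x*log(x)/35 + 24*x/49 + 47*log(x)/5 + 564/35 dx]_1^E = -3434/245 + (12*E/7 + 6)^2/5 + 12*E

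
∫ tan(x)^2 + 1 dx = tan(x) + C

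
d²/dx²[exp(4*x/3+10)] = 16*exp(4*x/3 + 10)/9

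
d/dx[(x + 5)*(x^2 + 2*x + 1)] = 3*x^2 + 14*x + 11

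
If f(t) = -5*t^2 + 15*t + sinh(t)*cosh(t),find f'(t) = -10*t + cosh(2*t) + 15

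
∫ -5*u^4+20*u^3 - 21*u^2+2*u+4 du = -u^5 + 5*u^4 - 7*u^3 + u^2 + 4*u + C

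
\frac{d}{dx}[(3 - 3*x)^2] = 18*x - 18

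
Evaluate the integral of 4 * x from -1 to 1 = 0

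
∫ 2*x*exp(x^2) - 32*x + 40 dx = -16*x^2 + 40*x + exp(x^2) + C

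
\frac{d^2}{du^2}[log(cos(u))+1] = -1/cos(u)^2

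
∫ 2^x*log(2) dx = 2^x + C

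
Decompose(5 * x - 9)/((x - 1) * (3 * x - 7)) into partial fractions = 2/(3*x - 7) + 1/(x - 1)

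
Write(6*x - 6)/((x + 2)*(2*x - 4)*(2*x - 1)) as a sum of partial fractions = 2/(5*(2*x - 1)) - 9/(20*(x + 2)) + 1/(4*(x - 2))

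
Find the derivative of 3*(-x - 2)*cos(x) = 3*x*sin(x) + 6*sin(x) - 3*cos(x)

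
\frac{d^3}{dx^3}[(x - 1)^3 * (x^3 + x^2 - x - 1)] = 120*x^3 - 120*x^2 - 24*x + 24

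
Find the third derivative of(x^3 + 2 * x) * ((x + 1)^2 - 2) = 60*x^2 + 48*x + 6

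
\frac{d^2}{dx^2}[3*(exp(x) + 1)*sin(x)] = 6*exp(x)*cos(x) - 3*sin(x)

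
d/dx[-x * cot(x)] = x*cot(x)^2 + x - cot(x)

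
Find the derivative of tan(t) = cos(t)^(-2)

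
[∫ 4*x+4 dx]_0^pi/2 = -2 + 2*(1 + pi/2)^2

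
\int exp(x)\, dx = exp(x) + C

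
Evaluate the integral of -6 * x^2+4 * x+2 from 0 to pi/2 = (2 + pi)*(-pi^2/4 - 1 + pi) + 2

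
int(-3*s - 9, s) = -3*s^2/2 - 9*s + C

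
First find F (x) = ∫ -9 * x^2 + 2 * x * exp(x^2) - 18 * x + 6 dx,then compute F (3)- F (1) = -138 - E + exp(9)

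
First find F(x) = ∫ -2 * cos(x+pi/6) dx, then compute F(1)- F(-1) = -2*sqrt(3)*sin(1)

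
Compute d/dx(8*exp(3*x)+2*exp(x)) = 24*exp(3*x) + 2*exp(x)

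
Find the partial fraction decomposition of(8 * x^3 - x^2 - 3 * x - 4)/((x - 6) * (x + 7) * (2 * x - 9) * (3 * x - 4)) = 124/(3325*(3*x - 4)) - 5530/(1311*(2*x - 9)) + 2776/(7475*(x + 7)) + 835/(273*(x - 6))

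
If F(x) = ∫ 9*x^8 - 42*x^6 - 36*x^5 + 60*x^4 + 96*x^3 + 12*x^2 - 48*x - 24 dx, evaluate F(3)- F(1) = 6886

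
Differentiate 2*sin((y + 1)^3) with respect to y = 6*(y + 1)^2*cos(y^3 + 3*y^2 + 3*y + 1)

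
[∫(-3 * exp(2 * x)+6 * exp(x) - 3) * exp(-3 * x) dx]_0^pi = (-1 + exp(-pi))^3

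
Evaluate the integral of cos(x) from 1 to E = -sin(1) + sin(E)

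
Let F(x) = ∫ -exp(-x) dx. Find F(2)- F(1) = -exp(-1) + exp(-2)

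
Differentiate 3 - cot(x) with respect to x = sin(x)^(-2)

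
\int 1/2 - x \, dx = -x^2/2 + x/2 + C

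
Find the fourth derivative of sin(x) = sin(x)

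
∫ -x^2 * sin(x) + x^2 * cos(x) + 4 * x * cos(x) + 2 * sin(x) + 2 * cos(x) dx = sqrt(2)*((x + 1)^2 - 1)*sin(x + pi/4) + C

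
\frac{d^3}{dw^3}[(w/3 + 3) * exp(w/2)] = w*exp(w/2)/24 + 5*exp(w/2)/8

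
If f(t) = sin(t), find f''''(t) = sin(t)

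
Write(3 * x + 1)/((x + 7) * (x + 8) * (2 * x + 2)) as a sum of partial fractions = -23/(14*(x + 8)) + 5/(3*(x + 7)) - 1/(42*(x + 1))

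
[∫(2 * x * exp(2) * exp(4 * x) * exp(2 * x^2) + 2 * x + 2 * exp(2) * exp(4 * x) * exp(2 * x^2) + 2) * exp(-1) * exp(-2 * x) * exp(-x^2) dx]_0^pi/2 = -E - exp(-(1 + pi/2)^2) + exp(-1) + exp((1 + pi/2)^2)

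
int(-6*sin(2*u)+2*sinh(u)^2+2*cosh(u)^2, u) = 3*cos(2*u) + sinh(2*u) + C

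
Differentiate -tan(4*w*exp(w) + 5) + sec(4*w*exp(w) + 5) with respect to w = -4*w*exp(w)*tan(4*w*exp(w) + 5)^2 + 4*w*exp(w)*tan(4*w*exp(w) + 5)*sec(4*w*exp(w) + 5) - 4*w*exp(w) - 4*exp(w)*tan(4*w*exp(w) + 5)^2 + 4*exp(w)*tan(4*w*exp(w) + 5)*sec(4*w*exp(w) + 5) - 4*exp(w)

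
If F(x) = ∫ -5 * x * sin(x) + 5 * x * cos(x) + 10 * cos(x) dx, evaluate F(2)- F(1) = 5*sqrt(2)*(-2*sin(pi/4 + 1) + 3*sin(pi/4 + 2))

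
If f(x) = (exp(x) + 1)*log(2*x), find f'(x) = (x*exp(x)*log(x) + x*exp(x)*log(2) + exp(x) + 1)/x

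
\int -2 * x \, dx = -x^2 + C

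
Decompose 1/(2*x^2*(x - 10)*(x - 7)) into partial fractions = -1/(294*(x - 7)) + 1/(600*(x - 10)) + 17/(9800*x) + 1/(140*x^2)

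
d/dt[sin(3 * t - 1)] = 3*cos(3*t - 1)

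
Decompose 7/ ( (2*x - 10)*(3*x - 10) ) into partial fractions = -21/(10*(3*x - 10)) + 7/(10*(x - 5))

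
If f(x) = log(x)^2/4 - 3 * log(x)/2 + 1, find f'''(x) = (2*log(x) - 9)/(2*x^3)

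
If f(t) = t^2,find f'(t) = 2*t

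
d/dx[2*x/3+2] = 2/3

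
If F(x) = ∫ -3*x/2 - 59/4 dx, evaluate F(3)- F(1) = -71/2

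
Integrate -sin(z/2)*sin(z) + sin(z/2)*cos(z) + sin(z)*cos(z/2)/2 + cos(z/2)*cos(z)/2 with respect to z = sqrt(2)*sin(z/2)*sin(z + pi/4) + C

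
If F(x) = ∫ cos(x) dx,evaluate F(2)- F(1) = -sin(1) + sin(2)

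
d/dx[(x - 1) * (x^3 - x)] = 4*x^3 - 3*x^2 - 2*x + 1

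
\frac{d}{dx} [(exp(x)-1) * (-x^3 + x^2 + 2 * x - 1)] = -x^3*exp(x) - 2*x^2*exp(x) + 3*x^2 + 4*x*exp(x) - 2*x + exp(x) - 2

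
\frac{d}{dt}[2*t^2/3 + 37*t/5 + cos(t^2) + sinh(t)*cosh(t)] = -2*t*sin(t^2) + 4*t/3 + cosh(2*t) + 37/5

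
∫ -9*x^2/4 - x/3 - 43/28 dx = -3*x^3/4 - x^2/6 - 43*x/28 + C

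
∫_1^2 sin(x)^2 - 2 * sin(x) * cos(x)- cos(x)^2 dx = sqrt(2)*(cos(pi/4 + 4) - cos(pi/4 + 2))/2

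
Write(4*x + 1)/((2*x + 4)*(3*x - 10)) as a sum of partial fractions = 43/(32*(3*x - 10)) + 7/(32*(x + 2))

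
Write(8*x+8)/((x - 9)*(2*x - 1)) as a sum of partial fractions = -24/(17*(2*x - 1)) + 80/(17*(x - 9))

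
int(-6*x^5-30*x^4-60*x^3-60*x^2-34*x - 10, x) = -x^6 - 6*x^5 - 15*x^4 - 20*x^3 - 17*x^2 - 10*x + C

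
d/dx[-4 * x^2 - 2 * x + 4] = -8*x - 2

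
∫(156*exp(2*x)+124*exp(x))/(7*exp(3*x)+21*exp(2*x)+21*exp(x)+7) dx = (123*exp(2*x) + 90*exp(x) - 17)/(7*(exp(2*x) + 2*exp(x) + 1)) + C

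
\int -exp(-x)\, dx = exp(-x) + C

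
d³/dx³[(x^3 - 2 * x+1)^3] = 504*x^6 - 1260*x^4 + 360*x^3 + 720*x^2 - 288*x - 30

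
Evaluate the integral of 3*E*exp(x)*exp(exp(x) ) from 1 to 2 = -3*exp(1 + E) + 3*exp(1 + exp(2))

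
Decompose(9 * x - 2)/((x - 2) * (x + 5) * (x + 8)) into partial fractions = -37/(15*(x + 8)) + 47/(21*(x + 5)) + 8/(35*(x - 2))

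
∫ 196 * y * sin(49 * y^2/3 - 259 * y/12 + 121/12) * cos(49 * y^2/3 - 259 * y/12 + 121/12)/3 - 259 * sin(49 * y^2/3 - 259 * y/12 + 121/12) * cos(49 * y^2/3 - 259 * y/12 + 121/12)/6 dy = sin((196*y^2 - 259*y + 121)/12)^2 + C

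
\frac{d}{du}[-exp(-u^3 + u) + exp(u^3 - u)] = 3*u^2*exp(-u^3 + u) + 3*u^2*exp(u^3 - u) - exp(-u^3 + u) - exp(u^3 - u)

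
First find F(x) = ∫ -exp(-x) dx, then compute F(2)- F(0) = -1 + exp(-2)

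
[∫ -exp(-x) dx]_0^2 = -1 + exp(-2)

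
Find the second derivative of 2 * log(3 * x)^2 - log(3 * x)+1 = (-4*log(x) - 4*log(3) + 5)/x^2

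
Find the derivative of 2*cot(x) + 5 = -2/sin(x)^2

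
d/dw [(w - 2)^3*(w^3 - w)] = 6*w^5 - 30*w^4 + 44*w^3 - 6*w^2 - 24*w + 8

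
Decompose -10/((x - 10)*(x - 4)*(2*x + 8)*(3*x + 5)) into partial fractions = -27/(833*(3*x + 5)) + 5/(784*(x + 4)) + 5/(816*(x - 4)) - 1/(588*(x - 10))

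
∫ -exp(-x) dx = exp(-x) + C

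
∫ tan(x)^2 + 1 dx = tan(x) + C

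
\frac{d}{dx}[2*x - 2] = 2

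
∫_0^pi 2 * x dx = pi^2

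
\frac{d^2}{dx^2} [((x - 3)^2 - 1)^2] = 12*x^2 - 72*x + 104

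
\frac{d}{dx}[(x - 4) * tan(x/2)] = x/(2*cos(x/2)^2) + tan(x/2) - 2/cos(x/2)^2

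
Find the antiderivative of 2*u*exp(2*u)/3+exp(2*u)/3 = u*exp(2*u)/3 + C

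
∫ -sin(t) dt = cos(t) + C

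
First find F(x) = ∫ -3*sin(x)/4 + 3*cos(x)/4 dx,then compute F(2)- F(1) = 3*sqrt(2)*(-sin(pi/4 + 1) + sin(pi/4 + 2))/4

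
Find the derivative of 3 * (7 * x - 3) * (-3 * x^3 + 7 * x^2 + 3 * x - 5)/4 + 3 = -63*x^3 + 261*x^2/2 - 33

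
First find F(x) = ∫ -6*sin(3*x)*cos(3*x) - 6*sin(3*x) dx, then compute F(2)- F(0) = -4 + (cos(6) + 1)^2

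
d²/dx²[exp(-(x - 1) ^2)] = (4*x^2 - 8*x + 2)*exp(-x^2 + 2*x - 1)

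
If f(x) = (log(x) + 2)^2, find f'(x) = (2*log(x) + 4)/x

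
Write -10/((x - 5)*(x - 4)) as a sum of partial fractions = 10/(x - 4) - 10/(x - 5)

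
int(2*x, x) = x^2 + C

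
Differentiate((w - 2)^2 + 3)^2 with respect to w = 4*w^3 - 24*w^2 + 60*w - 56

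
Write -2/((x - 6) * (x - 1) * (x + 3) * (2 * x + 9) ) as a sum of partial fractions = 16/(693*(2*x + 9)) - 1/(54*(x + 3)) + 1/(110*(x - 1)) - 2/(945*(x - 6))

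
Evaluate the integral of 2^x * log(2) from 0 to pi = -1 + 2^pi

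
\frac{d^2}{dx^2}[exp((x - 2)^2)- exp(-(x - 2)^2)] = (4*x^2*exp(2*x^2 - 8*x + 8) - 4*x^2 - 16*x*exp(2*x^2 - 8*x + 8) + 16*x + 18*exp(2*x^2 - 8*x + 8) - 14)*exp(-x^2 + 4*x - 4)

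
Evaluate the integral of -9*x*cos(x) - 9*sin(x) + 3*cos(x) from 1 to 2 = -15*sin(2) + 6*sin(1)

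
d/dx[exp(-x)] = -exp(-x)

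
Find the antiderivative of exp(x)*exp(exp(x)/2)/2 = exp(exp(x)/2) + C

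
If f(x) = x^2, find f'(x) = 2*x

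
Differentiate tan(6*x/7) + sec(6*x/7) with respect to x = 6*tan(6*x/7)^2/7 + 6*tan(6*x/7)*sec(6*x/7)/7 + 6/7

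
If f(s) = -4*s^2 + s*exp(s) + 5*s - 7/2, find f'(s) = s*exp(s) - 8*s + exp(s) + 5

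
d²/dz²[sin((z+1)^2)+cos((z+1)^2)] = -4*z^2*sin(z^2 + 2*z + 1) - 4*z^2*cos(z^2 + 2*z + 1) - 8*z*sin(z^2 + 2*z + 1) - 8*z*cos(z^2 + 2*z + 1) - 6*sin(z^2 + 2*z + 1) - 2*cos(z^2 + 2*z + 1)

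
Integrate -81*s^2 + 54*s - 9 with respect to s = -27*s^3 + 27*s^2 - 9*s + C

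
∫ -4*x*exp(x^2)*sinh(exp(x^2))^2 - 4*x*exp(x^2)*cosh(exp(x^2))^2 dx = -sinh(2*exp(x^2)) + C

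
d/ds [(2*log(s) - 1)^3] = (24*log(s)^2 - 24*log(s) + 6)/s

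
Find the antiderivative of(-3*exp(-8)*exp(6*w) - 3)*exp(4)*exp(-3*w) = -2*sinh(3*w - 4) + C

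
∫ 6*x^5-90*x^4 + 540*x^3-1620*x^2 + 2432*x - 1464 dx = x^6 - 18*x^5 + 135*x^4 - 540*x^3 + 1216*x^2 - 1464*x + C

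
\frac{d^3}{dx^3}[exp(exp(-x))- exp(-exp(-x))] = (-exp(2*x) + 3*exp(x) - 3*exp(x + 2*exp(-x)) - exp(2*x + 2*exp(-x)) - exp(2*exp(-x)) - 1)*exp(-3*x - exp(-x))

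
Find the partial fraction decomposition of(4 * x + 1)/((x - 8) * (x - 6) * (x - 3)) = 13/(15*(x - 3)) - 25/(6*(x - 6)) + 33/(10*(x - 8))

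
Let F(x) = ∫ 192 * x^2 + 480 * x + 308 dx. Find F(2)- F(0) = 2088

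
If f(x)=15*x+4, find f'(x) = 15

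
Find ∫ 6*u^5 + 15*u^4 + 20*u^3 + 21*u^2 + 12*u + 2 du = u^6 + 3*u^5 + 5*u^4 + 7*u^3 + 6*u^2 + 2*u + C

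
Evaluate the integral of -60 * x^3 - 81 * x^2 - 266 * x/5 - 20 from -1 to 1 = -94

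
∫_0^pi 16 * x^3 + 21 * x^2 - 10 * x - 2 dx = -3 + (-4*pi - 3)*(-pi^3 - pi^2 - 1 + 2*pi)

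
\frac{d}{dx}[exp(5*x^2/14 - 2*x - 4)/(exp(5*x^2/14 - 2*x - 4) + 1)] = (5*x*exp(-10*x^2/7 + 2*x + 4) - 14*exp(-10*x^2/7 + 2*x + 4))/(7*exp(8)*exp(4*x)*exp(-25*x^2/14) + 14*exp(4)*exp(2*x)*exp(-10*x^2/7) + 7*exp(-15*x^2/14))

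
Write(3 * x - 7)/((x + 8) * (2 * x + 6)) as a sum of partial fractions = 31/(10*(x + 8)) - 8/(5*(x + 3))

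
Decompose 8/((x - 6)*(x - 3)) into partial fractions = -8/(3*(x - 3)) + 8/(3*(x - 6))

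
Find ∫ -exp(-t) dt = exp(-t) + C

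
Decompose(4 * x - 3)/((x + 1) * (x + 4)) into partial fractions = 19/(3*(x + 4)) - 7/(3*(x + 1))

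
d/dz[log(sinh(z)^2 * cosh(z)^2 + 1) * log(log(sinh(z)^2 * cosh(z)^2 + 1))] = (log(log((cosh(2*z) - 1)^2/4 + cosh(2*z)/2 + 1/2)) + 1)*sinh(4*z)/(2*(cosh(4*z)/8 + 7/8))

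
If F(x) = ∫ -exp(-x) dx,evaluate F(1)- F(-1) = -E + exp(-1)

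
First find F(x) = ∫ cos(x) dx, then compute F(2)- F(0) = sin(2)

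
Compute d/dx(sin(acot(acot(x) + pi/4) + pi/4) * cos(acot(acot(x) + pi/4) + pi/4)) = (-16*sin(acot(acot(x) + pi/4) + pi/4)^2 + 16*cos(acot(acot(x) + pi/4) + pi/4)^2)/(16*x^2*acot(x)^2 + 8*pi*x^2*acot(x) + pi^2*x^2 + 16*x^2 + 16*acot(x)^2 + 8*pi*acot(x) + pi^2 + 16)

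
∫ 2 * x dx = x^2 + C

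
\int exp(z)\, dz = exp(z) + C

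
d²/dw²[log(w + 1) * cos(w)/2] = -(w^2*log(w + 1)*cos(w) + 2*w*log(w + 1)*cos(w) + 2*w*sin(w) + log(w + 1)*cos(w) + 2*sin(w) + cos(w))/(2*w^2 + 4*w + 2)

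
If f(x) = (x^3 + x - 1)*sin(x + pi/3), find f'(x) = x^3*cos(x + pi/3) + 3*x^2*sin(x + pi/3) + x*cos(x + pi/3) + sqrt(2)*sin(x + pi/12)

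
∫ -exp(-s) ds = exp(-s) + C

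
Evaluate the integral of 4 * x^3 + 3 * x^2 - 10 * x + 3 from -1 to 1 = 8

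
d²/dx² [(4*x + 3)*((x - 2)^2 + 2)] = 24*x - 26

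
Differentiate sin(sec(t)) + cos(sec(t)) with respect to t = sqrt(2)*sin(t)*cos(pi/4 + 1/cos(t))/cos(t)^2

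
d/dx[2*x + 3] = 2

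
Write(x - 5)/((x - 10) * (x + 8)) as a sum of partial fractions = 13/(18*(x + 8)) + 5/(18*(x - 10))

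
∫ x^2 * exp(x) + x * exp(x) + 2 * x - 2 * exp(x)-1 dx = -(exp(x) + 1)*(-x^2 + x + 1) + C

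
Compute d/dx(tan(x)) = cos(x)^(-2)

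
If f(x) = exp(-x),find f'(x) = -exp(-x)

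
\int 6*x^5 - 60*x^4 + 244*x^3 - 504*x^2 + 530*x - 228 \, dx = x^6 - 12*x^5 + 61*x^4 - 168*x^3 + 265*x^2 - 228*x + C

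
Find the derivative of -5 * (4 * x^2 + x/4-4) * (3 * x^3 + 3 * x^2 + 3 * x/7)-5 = -300*x^4 - 255*x^3 + 4005*x^2/28 + 1665*x/14 + 60/7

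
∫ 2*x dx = x^2 + C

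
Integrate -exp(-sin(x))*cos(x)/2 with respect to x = exp(-sin(x))/2 + C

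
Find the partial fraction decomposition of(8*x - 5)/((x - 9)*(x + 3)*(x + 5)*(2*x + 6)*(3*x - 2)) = -27/(102850*(3*x - 2)) - 45/(1904*(x + 5)) + 1607/(69696*(x + 3)) - 29/(528*(x + 3)^2) + 67/(100800*(x - 9))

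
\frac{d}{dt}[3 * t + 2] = 3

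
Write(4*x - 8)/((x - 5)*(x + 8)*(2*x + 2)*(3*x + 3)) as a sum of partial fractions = 20/(1911*(x + 8)) - 13/(882*(x + 1)) + 1/(21*(x + 1)^2) + 1/(234*(x - 5))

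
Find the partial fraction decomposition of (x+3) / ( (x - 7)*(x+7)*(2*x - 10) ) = -1/(84*(x + 7)) - 1/(6*(x - 5)) + 5/(28*(x - 7))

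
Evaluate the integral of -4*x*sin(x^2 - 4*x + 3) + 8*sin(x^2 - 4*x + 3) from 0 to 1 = 2 - 2*cos(3)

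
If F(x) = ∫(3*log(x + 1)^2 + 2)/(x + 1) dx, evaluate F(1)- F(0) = log(2)^3 + 2*log(2)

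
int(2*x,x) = x^2 + C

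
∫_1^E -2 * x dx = 1 - exp(2)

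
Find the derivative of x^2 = 2*x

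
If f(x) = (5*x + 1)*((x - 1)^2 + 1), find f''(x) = 30*x - 18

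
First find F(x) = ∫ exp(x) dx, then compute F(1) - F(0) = -1 + E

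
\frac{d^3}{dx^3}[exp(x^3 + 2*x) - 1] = 27*x^6*exp(x^3 + 2*x) + 54*x^4*exp(x^3 + 2*x) + 54*x^3*exp(x^3 + 2*x) + 36*x^2*exp(x^3 + 2*x) + 36*x*exp(x^3 + 2*x) + 14*exp(x^3 + 2*x)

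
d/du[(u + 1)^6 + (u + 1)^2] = 6*u^5 + 30*u^4 + 60*u^3 + 60*u^2 + 32*u + 8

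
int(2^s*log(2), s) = 2^s + C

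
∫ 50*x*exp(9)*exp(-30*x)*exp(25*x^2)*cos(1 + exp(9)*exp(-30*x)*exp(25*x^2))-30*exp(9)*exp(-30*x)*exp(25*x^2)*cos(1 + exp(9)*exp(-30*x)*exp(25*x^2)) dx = sin(exp((5*x - 3)^2) + 1) + C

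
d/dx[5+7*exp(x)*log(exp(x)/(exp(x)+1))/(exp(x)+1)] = (7*(x - log(exp(x) + 1))*exp(x) + 7*exp(x))/(exp(2*x) + 2*exp(x) + 1)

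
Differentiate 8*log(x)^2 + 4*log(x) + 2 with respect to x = (16*log(x) + 4)/x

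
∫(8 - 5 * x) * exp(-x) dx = (5*x - 3)*exp(-x) + C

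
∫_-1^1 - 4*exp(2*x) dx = -2*exp(2) + 2*exp(-2)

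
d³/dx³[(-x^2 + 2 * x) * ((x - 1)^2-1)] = 24 - 24*x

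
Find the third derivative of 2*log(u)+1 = 4/u^3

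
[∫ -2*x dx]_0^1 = -1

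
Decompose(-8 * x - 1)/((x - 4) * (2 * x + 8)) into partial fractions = -31/(16*(x + 4)) - 33/(16*(x - 4))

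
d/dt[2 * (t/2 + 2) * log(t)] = (t*log(t) + t + 4)/t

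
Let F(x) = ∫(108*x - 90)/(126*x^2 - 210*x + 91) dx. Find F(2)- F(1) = -3*log(2)/7 + 3*log(50)/7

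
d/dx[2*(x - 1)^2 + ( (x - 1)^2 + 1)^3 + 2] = 6*x^5 - 30*x^4 + 72*x^3 - 96*x^2 + 76*x - 28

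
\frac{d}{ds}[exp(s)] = exp(s)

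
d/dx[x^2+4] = 2*x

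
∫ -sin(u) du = cos(u) + C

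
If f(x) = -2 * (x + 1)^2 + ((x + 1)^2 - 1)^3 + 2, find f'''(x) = 120*x^3 + 360*x^2 + 288*x + 48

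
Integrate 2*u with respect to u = u^2 + C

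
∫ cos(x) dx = sin(x) + C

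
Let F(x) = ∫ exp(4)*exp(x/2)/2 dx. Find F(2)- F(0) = -exp(4) + exp(5)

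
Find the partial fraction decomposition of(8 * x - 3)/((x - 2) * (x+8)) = 67/(10*(x + 8)) + 13/(10*(x - 2))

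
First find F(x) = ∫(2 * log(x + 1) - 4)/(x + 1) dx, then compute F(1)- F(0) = -4 + (-2 + log(2))^2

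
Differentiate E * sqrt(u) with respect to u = E/(2*sqrt(u))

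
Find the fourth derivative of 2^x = 2^x*log(2)^4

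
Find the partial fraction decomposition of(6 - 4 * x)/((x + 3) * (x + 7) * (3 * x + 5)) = 57/(32*(3*x + 5)) + 17/(32*(x + 7)) - 9/(8*(x + 3))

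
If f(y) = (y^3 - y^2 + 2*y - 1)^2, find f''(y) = 30*y^4 - 40*y^3 + 60*y^2 - 36*y + 12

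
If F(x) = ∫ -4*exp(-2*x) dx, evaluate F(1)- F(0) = -2 + 2*exp(-2)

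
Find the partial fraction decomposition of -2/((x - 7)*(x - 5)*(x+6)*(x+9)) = 1/(336*(x + 9)) - 2/(429*(x + 6)) + 1/(154*(x - 5)) - 1/(208*(x - 7))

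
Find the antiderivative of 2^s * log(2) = 2^s + C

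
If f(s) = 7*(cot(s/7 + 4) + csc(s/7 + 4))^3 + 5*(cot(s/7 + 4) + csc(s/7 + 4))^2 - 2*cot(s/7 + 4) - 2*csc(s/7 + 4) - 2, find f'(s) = -(10*cos(s/7 + 4)^2 + 20*cos(s/7 + 4) + 10 + 23*cos(s/7 + 4)^3/sin(s/7 + 4) + 65*cos(s/7 + 4)^2/sin(s/7 + 4) + 61*cos(s/7 + 4)/sin(s/7 + 4) + 19/sin(s/7 + 4))/(7*sin(s/7 + 4)^3)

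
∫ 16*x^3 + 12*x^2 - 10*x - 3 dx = 4*x^4 + 4*x^3 - 5*x^2 - 3*x + C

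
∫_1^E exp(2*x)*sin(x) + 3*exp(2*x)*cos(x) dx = (cos(E) + sin(E))*exp(2*E) - (cos(1) + sin(1))*exp(2)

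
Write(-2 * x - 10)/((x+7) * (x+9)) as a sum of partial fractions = -4/(x + 9) + 2/(x + 7)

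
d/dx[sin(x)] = cos(x)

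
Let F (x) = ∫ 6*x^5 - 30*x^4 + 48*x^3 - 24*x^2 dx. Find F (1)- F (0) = -1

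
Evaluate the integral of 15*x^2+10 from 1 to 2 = 45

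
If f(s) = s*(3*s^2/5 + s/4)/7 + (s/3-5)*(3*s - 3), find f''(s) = 18*s/35 + 29/14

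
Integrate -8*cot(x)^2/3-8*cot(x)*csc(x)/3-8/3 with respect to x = 8*cot(x)/3 + 8*csc(x)/3 + C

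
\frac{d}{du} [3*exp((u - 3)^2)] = 6*u*exp(u^2 - 6*u + 9) - 18*exp(u^2 - 6*u + 9)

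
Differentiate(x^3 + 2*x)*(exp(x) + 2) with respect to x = x^3*exp(x) + 3*x^2*exp(x) + 6*x^2 + 2*x*exp(x) + 2*exp(x) + 4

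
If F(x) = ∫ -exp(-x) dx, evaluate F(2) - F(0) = -1 + exp(-2)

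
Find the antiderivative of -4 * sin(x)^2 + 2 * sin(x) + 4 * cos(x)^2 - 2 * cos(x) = 2*sin(2*x) - 2*sqrt(2)*sin(x + pi/4) + C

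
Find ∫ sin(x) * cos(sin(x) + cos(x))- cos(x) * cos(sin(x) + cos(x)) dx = -sin(sqrt(2)*sin(x + pi/4)) + C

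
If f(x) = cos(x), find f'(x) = -sin(x)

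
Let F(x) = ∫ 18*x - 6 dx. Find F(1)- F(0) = 3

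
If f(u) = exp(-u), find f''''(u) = exp(-u)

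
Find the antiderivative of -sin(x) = cos(x) + C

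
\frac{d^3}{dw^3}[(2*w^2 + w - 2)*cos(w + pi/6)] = 2*w^2*sin(w + pi/6) + w*sin(w + pi/6) - 12*w*cos(w + pi/6) - 14*sin(w + pi/6) - 3*cos(w + pi/6)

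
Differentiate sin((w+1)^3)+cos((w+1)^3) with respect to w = -3*w^2*sin(w^3 + 3*w^2 + 3*w + 1) + 3*w^2*cos(w^3 + 3*w^2 + 3*w + 1) - 6*w*sin(w^3 + 3*w^2 + 3*w + 1) + 6*w*cos(w^3 + 3*w^2 + 3*w + 1) - 3*sin(w^3 + 3*w^2 + 3*w + 1) + 3*cos(w^3 + 3*w^2 + 3*w + 1)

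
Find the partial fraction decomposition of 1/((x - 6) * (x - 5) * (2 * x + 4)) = 1/(112*(x + 2)) - 1/(14*(x - 5)) + 1/(16*(x - 6))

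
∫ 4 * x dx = 2*x^2 + C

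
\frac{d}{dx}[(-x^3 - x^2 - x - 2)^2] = 6*x^5 + 10*x^4 + 12*x^3 + 18*x^2 + 10*x + 4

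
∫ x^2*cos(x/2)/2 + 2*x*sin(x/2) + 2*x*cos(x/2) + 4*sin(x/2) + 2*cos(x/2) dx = (x + 2)^2*sin(x/2) + C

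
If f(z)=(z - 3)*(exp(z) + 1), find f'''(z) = z*exp(z)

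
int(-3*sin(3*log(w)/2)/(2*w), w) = cos(3*log(w)/2) + C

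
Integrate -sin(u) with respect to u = cos(u) + C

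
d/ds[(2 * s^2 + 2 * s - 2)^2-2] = 16*s^3 + 24*s^2 - 8*s - 8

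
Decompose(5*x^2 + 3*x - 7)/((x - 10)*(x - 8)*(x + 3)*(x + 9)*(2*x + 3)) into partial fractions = -4/(19665*(2*x + 3)) + 371/(29070*(x + 9)) - 29/(2574*(x + 3)) - 337/(7106*(x - 8)) + 523/(11362*(x - 10))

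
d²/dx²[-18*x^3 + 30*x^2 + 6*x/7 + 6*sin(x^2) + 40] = -24*x^2*sin(x^2) - 108*x + 12*cos(x^2) + 60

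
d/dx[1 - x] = -1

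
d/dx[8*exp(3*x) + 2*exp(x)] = 24*exp(3*x) + 2*exp(x)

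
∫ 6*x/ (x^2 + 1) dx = 3*log(x^2 + 1) + C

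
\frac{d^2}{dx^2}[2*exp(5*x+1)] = 50*exp(5*x + 1)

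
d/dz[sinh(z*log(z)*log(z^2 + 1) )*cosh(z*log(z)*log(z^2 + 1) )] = (z^2*log(z)*log(z^2 + 1) + 2*z^2*log(z) + z^2*log(z^2 + 1) + log(z)*log(z^2 + 1) + log(z^2 + 1))*cosh(2*z*log(z)*log(z^2 + 1))/(z^2 + 1)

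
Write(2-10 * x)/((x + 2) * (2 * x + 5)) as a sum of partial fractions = -54/(2*x + 5) + 22/(x + 2)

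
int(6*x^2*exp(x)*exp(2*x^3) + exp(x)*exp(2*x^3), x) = exp(x*(2*x^2 + 1)) + C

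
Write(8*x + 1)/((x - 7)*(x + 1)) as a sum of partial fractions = 7/(8*(x + 1)) + 57/(8*(x - 7))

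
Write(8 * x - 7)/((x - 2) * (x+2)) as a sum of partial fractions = 23/(4*(x + 2)) + 9/(4*(x - 2))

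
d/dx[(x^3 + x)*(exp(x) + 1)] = x^3*exp(x) + 3*x^2*exp(x) + 3*x^2 + x*exp(x) + exp(x) + 1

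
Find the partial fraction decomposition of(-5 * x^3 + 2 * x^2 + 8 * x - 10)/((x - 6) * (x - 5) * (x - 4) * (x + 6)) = -547/(660*(x + 6)) - 133/(10*(x - 4)) + 545/(11*(x - 5)) - 485/(12*(x - 6))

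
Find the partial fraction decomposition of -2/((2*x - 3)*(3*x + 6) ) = -4/(21*(2*x - 3)) + 2/(21*(x + 2))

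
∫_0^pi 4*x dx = 2*pi^2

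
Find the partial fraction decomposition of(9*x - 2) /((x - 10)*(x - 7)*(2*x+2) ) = -1/(16*(x + 1)) - 61/(48*(x - 7)) + 4/(3*(x - 10))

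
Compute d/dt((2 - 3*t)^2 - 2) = 18*t - 12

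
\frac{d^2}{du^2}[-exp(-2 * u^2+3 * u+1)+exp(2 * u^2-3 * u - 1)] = (-16*u^2*exp(-4*u^2 + 6*u + 2) + 16*u^2 + 24*u*exp(-4*u^2 + 6*u + 2) - 24*u - 5*exp(-4*u^2 + 6*u + 2) + 13)*exp(2*u^2 - 3*u - 1)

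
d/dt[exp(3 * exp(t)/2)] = 3*exp(t + 3*exp(t)/2)/2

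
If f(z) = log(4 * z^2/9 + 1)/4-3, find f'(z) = 2*z/(4*z^2 + 9)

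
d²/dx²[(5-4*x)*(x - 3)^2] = 58 - 24*x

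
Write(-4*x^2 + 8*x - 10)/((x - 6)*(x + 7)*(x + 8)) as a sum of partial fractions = -165/(7*(x + 8)) + 262/(13*(x + 7)) - 53/(91*(x - 6))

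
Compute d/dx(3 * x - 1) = 3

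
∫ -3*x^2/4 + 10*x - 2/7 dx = -x^3/4 + 5*x^2 - 2*x/7 + C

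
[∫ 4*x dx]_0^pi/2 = (-2 + pi/2)*(pi + 4) + 8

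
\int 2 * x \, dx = x^2 + C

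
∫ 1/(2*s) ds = log(2*s)/2 + C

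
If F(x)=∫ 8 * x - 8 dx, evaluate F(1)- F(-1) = -16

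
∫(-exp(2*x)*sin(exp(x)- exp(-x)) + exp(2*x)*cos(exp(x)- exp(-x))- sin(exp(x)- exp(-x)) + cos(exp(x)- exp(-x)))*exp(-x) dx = sqrt(2)*sin(2*sinh(x) + pi/4) + C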